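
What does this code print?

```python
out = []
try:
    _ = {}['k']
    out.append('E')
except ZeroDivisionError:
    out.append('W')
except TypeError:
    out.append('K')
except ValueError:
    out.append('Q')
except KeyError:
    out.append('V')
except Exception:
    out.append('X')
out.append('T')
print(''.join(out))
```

Execution trace: 'V' (except KeyError) → 'T' (after the try/except). Output: VT

Answer: VT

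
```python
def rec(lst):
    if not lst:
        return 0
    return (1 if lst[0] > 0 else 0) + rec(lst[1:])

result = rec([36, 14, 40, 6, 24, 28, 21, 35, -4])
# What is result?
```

Count of positive elements in [36, 14, 40, 6, 24, 28, 21, 35, -4] = 8

Answer: 8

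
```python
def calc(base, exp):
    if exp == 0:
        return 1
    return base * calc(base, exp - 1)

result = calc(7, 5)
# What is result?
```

calc(7, 5) = 7 * 7 * 7 * 7 * 7 = 16807

Answer: 16807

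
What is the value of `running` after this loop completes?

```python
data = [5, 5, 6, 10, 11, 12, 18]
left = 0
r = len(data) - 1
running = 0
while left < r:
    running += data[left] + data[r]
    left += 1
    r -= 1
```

Sum of pairs from ends
`running` takes the values: 0 → 23 → 40 → 57

Answer: 57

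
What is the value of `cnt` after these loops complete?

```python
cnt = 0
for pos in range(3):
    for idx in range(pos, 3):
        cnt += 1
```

Upper triangle: 3 + 2 + ... + 1
`cnt` takes the values: 0 → 1 → 2 → 3 → 4 → 5 → 6

Answer: 6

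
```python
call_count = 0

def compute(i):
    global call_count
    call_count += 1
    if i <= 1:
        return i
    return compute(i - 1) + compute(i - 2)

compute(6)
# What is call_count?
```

Calls(i) = 1 + Calls(i-1) + Calls(i-2); Calls(0)=Calls(1)=1. For i=6 this gives 25.

Answer: 25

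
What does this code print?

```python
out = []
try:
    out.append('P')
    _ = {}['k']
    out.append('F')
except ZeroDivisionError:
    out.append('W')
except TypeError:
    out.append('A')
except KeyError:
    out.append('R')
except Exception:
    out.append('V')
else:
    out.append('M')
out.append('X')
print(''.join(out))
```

Execution trace: 'P' (try body) → 'R' (except KeyError) → 'X' (after the try/except). Output: PRX

Answer: PRX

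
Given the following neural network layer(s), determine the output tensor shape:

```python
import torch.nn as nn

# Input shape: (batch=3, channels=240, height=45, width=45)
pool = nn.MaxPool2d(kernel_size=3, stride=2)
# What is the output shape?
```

Input: (3, 240, 45, 45) -> Output: (3, 240, 22, 22)

Answer: (3, 240, 22, 22)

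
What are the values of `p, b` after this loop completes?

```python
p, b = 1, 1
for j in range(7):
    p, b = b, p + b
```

Fibonacci: after 7 iterations
`p, b` takes the values: (1, 1) → (1, 2) → (2, 3) → (3, 5) → (5, 8) → (8, 13) → (13, 21) → (21, 34)

Answer: 21, 34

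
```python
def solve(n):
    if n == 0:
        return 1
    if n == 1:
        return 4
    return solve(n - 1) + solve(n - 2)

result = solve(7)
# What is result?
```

Build up from base cases: solve(0)=1, solve(1)=4, solve(2)=5, solve(3)=9, solve(4)=14, solve(5)=23, solve(6)=37, ..., solve(7)=60

Answer: 60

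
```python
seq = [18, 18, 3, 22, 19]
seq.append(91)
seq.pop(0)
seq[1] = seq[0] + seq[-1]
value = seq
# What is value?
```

Trace:
`seq = [18, 18, 3, 22, 19]` → seq = [18, 18, 3, 22, 19]
`seq.append(91)` → seq = [18, 18, 3, 22, 19, 91]
`seq.pop(0)` → seq = [18, 3, 22, 19, 91]
`seq[1] = seq[0] + seq[-1]` → seq = [18, 109, 22, 19, 91]
`value = seq` → value = [18, 109, 22, 19, 91]
So value = [18, 109, 22, 19, 91]

Answer: [18, 109, 22, 19, 91]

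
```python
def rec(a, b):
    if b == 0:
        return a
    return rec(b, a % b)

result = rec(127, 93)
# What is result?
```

rec(127, 93) -> rec(93, 34) -> rec(34, 25) -> rec(25, 9) -> rec(9, 7) -> rec(7, 2) -> rec(2, 1) -> rec(1, 0) -> 1

Answer: 1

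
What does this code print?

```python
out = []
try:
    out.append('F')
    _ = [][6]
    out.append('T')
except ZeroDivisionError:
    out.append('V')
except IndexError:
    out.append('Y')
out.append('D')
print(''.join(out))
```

Execution trace: 'F' (try body) → 'Y' (except IndexError) → 'D' (after the try/except). Output: FYD

Answer: FYD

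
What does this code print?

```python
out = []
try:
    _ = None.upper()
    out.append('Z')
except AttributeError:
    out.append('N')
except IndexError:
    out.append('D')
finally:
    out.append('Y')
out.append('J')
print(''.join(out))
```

Execution trace: 'N' (except AttributeError) → 'Y' (finally) → 'J' (after the try/except). Output: NYJ

Answer: NYJ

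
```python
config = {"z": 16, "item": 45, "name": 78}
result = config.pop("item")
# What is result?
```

Trace:
`config = {"z": 16, "item": 45, "name": 78}` → config = {'z': 16, 'item': 45, 'name': 78}
`result = config.pop("item")` → config = {'z': 16, 'name': 78}; result = 45
So result = 45

Answer: 45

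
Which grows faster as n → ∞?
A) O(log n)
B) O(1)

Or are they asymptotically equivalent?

O(log n) vs O(1): Higher order terms dominate.

Answer: A) O(log n) grows faster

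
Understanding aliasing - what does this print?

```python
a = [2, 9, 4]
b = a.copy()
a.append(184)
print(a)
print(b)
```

Key concept: list.copy() creates independent copy.
Step by step:
`a = [2, 9, 4]` → a = [2, 9, 4]
`b = a.copy()` → b = [2, 9, 4]
`a.append(184)` → a = [2, 9, 4, 184]
`print(a)` → prints [2, 9, 4, 184]
`print(b)` → prints [2, 9, 4]

Answer:
[2, 9, 4, 184]
[2, 9, 4]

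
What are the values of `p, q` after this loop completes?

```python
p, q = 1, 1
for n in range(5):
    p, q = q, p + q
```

Fibonacci: after 5 iterations
`p, q` takes the values: (1, 1) → (1, 2) → (2, 3) → (3, 5) → (5, 8) → (8, 13)

Answer: 8, 13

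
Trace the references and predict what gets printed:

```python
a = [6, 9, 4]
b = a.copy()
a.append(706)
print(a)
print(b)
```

Key concept: list.copy() creates independent copy.
Step by step:
`a = [6, 9, 4]` → a = [6, 9, 4]
`b = a.copy()` → b = [6, 9, 4]
`a.append(706)` → a = [6, 9, 4, 706]
`print(a)` → prints [6, 9, 4, 706]
`print(b)` → prints [6, 9, 4]

Answer:
[6, 9, 4, 706]
[6, 9, 4]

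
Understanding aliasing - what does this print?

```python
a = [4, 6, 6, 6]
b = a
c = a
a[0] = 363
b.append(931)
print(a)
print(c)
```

Key concept: multiple aliases.
Step by step:
`a = [4, 6, 6, 6]` → a = [4, 6, 6, 6]
`b = a` → b = [4, 6, 6, 6] (same object as a)
`c = a` → c = [4, 6, 6, 6] (same object as a, b)
`a[0] = 363` → a = [363, 6, 6, 6] (same object as b, c); b = [363, 6, 6, 6] (same object as a, c); c = [363, 6, 6, 6] (same object as a, b)
`b.append(931)` → a = [363, 6, 6, 6, 931] (same object as b, c); b = [363, 6, 6, 6, 931] (same object as a, c); c = [363, 6, 6, 6, 931] (same object as a, b)
`print(a)` → prints [363, 6, 6, 6, 931]
`print(c)` → prints [363, 6, 6, 6, 931]

Answer:
[363, 6, 6, 6, 931]
[363, 6, 6, 6, 931]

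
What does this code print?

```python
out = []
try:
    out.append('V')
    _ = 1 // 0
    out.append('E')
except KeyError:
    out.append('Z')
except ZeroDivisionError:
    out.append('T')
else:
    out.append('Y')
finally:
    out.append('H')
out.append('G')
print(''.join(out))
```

Execution trace: 'V' (try body) → 'T' (except ZeroDivisionError) → 'H' (finally) → 'G' (after the try/except). Output: VTHG

Answer: VTHG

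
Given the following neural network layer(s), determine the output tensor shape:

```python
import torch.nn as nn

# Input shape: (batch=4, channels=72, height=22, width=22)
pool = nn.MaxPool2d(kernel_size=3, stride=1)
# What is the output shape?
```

Input: (4, 72, 22, 22) -> Output: (4, 72, 20, 20)

Answer: (4, 72, 20, 20)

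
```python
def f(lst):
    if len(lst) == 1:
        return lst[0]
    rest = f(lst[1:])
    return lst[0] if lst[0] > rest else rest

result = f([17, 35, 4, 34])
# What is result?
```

Recursive max over [17, 35, 4, 34] = 35

Answer: 35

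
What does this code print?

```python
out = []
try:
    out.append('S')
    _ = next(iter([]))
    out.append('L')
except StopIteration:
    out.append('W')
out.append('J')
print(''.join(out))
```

Execution trace: 'S' (try body) → 'W' (except StopIteration) → 'J' (after the try/except). Output: SWJ

Answer: SWJ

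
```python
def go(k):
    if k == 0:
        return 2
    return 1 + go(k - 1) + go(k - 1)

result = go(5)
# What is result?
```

go(k) = 1 + 2·go(k-1), go(0)=2. Closed form: (2+1)·2^5 - 1 = 95.

Answer: 95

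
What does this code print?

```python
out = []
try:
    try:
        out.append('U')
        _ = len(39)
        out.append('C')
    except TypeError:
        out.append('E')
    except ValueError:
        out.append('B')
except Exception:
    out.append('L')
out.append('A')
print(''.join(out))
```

Execution trace: 'U' (inner try body) → 'E' (inner except TypeError) → 'A' (after the try/except). Output: UEA

Answer: UEA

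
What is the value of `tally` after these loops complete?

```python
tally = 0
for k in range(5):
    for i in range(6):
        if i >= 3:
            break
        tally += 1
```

Inner breaks at 3, outer runs 5 times
`tally` takes the values: 0 → 1 → 2 → 3 → 4 → 5 → 6 → 7 → 8 → 9 → 10 → 11 → 12 → 13 → 14 → 15

Answer: 15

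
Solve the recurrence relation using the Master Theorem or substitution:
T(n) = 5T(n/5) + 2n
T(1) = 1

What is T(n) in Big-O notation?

By Master Theorem: a=5, b=5, f(n)=2n. Since log_5(5) = 1 and f(n) = Θ(n^1), Case 2 applies. T(n) = O(n log n).

Answer: O(n log n)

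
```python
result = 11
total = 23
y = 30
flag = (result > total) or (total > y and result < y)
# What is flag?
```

Trace:
`result = 11` → result = 11
`total = 23` → total = 23
`y = 30` → y = 30
`flag = (result > total) or (total > y and result < y)` → flag = False
So flag = False

Answer: False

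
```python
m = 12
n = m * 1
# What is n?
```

Trace:
`m = 12` → m = 12
`n = m * 1` → n = 12
So n = 12

Answer: 12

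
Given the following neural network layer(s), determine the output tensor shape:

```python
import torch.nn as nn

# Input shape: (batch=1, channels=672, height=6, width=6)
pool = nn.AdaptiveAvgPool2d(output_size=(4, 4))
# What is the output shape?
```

Input: (1, 672, 6, 6) -> Output: (1, 672, 4, 4)

Answer: (1, 672, 4, 4)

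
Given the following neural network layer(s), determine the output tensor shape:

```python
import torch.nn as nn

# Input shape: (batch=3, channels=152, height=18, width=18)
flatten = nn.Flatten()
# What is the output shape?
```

Input: (3, 152, 18, 18) -> Output: (3, 49248)

Answer: (3, 49248)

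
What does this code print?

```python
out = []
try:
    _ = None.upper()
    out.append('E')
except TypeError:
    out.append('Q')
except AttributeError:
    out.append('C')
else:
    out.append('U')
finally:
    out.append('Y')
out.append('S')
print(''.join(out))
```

Execution trace: 'C' (except AttributeError) → 'Y' (finally) → 'S' (after the try/except). Output: CYS

Answer: CYS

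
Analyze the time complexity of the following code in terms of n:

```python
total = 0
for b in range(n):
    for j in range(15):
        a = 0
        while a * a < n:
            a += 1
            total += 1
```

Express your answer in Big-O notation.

Each loop level contributes: n × 1 × √n. Multiplying the contributions gives O(n√n).

Answer: O(n√n)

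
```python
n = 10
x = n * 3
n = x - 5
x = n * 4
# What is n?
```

Trace:
`n = 10` → n = 10
`x = n * 3` → x = 30
`n = x - 5` → n = 25
`x = n * 4` → x = 100
So n = 25

Answer: 25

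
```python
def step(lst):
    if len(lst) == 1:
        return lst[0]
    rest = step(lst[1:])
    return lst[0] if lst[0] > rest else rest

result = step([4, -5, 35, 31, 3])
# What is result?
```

Recursive max over [4, -5, 35, 31, 3] = 35

Answer: 35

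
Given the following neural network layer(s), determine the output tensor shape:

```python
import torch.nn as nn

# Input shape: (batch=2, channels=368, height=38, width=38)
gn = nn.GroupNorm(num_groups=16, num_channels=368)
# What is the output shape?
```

Input: (2, 368, 38, 38) -> Output: (2, 368, 38, 38)

Answer: (2, 368, 38, 38)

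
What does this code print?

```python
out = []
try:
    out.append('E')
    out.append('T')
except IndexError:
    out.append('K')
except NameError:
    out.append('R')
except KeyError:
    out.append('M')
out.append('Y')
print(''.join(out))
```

Execution trace: 'E' (try body) → 'T' (try body, no exception) → 'Y' (after the try/except). Output: ETY

Answer: ETY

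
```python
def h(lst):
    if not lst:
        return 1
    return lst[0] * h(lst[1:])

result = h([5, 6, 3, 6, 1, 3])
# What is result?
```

Product over [5, 6, 3, 6, 1, 3] = 5 * 6 * 3 * 6 * 1 * 3 = 1620

Answer: 1620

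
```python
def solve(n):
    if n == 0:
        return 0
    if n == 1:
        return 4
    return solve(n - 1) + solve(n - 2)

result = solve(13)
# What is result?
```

Build up from base cases: solve(0)=0, solve(1)=4, solve(2)=4, solve(3)=8, solve(4)=12, solve(5)=20, solve(6)=32, ..., solve(13)=932

Answer: 932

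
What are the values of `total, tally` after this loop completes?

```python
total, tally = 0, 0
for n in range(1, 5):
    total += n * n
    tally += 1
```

Sum of squares and count
`total, tally` takes the values: (0, 0) → (1, 0) → (1, 1) → (5, 1) → (5, 2) → (14, 2) → (14, 3) → (30, 3) → (30, 4)

Answer: 30, 4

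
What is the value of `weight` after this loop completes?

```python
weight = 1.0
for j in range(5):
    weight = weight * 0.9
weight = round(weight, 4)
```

Exponential decay: 1.0 * 0.9^5
`weight` takes the values: 1.0 → 0.9 → 0.81 → 0.729 → 0.6561 → 0.59049 → 0.5905

Answer: 0.5905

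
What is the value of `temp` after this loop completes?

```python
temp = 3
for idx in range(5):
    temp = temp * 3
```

Multiply by 3, 5 times: 3 * 3^5 = 729
`temp` takes the values: 3 → 9 → 27 → 81 → 243 → 729

Answer: 729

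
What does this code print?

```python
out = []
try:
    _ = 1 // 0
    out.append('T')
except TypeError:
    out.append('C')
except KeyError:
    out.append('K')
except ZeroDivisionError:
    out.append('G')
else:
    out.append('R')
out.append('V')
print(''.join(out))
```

Execution trace: 'G' (except ZeroDivisionError) → 'V' (after the try/except). Output: GV

Answer: GV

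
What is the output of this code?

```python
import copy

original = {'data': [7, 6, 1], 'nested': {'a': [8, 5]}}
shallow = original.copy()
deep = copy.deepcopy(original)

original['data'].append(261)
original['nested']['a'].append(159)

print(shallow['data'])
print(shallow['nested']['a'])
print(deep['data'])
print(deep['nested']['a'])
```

Key concept: comparing shallow vs deep copy.
Step by step:
`original = {'data': [7, 6, 1], 'nested': {'a': [8, 5]}}` → original = {'data': [7, 6, 1], 'nested': {'a': [8, 5]}}
`shallow = original.copy()` → shallow = {'data': [7, 6, 1], 'nested': {'a': [8, 5]}}
`deep = copy.deepcopy(original)` → deep = {'data': [7, 6, 1], 'nested': {'a': [8, 5]}}
`original['data'].append(261)` → original = {'data': [7, 6, 1, 261], 'nested': {'a': [8, 5]}}; shallow = {'data': [7, 6, 1, 261], 'nested': {'a': [8, 5]}}
`original['nested']['a'].append(159)` → original = {'data': [7, 6, 1, 261], 'nested': {'a': [8, 5, 159]}}; shallow = {'data': [7, 6, 1, 261], 'nested': {'a': [8, 5, 159]}}
`print(shallow['data'])` → prints [7, 6, 1, 261]
`print(shallow['nested']['a'])` → prints [8, 5, 159]
`print(deep['data'])` → prints [7, 6, 1]
`print(deep['nested']['a'])` → prints [8, 5]

Answer:
[7, 6, 1, 261]
[8, 5, 159]
[7, 6, 1]
[8, 5]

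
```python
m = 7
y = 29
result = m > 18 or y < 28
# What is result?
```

Trace:
`m = 7` → m = 7
`y = 29` → y = 29
`result = m > 18 or y < 28` → result = False
So result = False

Answer: False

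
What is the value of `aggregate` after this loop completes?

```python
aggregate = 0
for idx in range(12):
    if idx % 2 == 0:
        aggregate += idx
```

Sum of even numbers 0 to 11
`aggregate` takes the values: 0 → 2 → 6 → 12 → 20 → 30

Answer: 30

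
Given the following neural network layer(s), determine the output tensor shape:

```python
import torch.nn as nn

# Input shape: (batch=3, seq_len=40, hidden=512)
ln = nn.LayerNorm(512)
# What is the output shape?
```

Input: (3, 40, 512) -> Output: (3, 40, 512)

Answer: (3, 40, 512)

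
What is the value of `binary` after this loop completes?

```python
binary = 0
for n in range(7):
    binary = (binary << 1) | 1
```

Build 7 consecutive 1-bits: 0b1111111
`binary` takes the values: 0 → 1 → 3 → 7 → 15 → 31 → 63 → 127

Answer: 127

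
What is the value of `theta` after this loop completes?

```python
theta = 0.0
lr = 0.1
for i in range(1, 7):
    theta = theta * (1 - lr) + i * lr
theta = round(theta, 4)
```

Moving average with lr=0.1
`theta` takes the values: 0.0 → 0.1 → 0.29 → 0.561 → 0.9049 → 1.31441 → 1.782969 → 1.783

Answer: 1.783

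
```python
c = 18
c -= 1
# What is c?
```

Trace:
`c = 18` → c = 18
`c -= 1` → c = 17
So c = 17

Answer: 17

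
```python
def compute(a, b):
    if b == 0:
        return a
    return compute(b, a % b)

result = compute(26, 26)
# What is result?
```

compute(26, 26) -> compute(26, 0) -> 26

Answer: 26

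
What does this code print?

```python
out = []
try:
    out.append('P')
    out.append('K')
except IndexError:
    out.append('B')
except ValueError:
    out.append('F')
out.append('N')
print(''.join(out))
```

Execution trace: 'P' (try body) → 'K' (try body, no exception) → 'N' (after the try/except). Output: PKN

Answer: PKN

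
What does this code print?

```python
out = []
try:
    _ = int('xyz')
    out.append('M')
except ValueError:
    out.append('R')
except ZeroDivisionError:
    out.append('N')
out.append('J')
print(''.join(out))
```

Execution trace: 'R' (except ValueError) → 'J' (after the try/except). Output: RJ

Answer: RJ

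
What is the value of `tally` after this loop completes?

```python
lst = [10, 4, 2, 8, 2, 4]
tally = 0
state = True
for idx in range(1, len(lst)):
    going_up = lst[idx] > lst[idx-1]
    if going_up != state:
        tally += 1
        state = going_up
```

Count direction changes in [10, 4, 2, 8, 2, 4]
`tally` takes the values: 0 → 1 → 2 → 3 → 4

Answer: 4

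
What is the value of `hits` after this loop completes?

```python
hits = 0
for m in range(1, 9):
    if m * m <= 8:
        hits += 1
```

Count numbers where m² ≤ 8
`hits` takes the values: 0 → 1 → 2

Answer: 2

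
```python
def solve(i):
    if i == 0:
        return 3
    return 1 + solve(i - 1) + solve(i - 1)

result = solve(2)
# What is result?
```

solve(i) = 1 + 2·solve(i-1), solve(0)=3. Closed form: (3+1)·2^2 - 1 = 15.

Answer: 15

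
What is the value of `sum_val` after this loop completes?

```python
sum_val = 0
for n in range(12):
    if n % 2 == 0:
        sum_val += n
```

Sum of even numbers 0 to 11
`sum_val` takes the values: 0 → 2 → 6 → 12 → 20 → 30

Answer: 30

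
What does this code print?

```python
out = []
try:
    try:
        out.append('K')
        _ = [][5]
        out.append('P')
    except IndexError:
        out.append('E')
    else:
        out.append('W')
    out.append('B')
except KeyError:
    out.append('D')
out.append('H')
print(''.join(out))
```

Execution trace: 'K' (inner try body) → 'E' (inner except IndexError) → 'B' (try body, no exception) → 'H' (after the try/except). Output: KEBH

Answer: KEBH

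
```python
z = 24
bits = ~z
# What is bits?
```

Trace:
`z = 24` → z = 24
`bits = ~z` → bits = -25
So bits = -25

Answer: -25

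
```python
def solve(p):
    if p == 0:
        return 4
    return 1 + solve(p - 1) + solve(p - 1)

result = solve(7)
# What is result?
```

solve(p) = 1 + 2·solve(p-1), solve(0)=4. Closed form: (4+1)·2^7 - 1 = 639.

Answer: 639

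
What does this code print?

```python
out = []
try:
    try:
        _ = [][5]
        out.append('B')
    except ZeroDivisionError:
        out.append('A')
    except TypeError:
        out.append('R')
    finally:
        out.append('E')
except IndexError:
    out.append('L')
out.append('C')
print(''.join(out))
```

Execution trace: 'E' (inner finally) → 'L' (outer except IndexError) → 'C' (after the try/except). Output: ELC

Answer: ELC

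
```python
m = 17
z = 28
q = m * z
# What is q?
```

Trace:
`m = 17` → m = 17
`z = 28` → z = 28
`q = m * z` → q = 476
So q = 476

Answer: 476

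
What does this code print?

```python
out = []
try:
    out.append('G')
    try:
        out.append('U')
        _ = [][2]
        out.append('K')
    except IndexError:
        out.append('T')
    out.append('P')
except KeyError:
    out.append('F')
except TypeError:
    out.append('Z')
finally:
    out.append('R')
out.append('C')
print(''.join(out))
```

Execution trace: 'G' (try body) → 'U' (inner try body) → 'T' (inner except IndexError) → 'P' (try body, no exception) → 'R' (finally) → 'C' (after the try/except). Output: GUTPRC

Answer: GUTPRC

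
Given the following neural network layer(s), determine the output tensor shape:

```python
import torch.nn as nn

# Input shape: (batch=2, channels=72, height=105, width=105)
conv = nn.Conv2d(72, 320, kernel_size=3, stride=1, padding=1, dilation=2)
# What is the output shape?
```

Input: (2, 72, 105, 105) -> Output: (2, 320, 103, 103)

Answer: (2, 320, 103, 103)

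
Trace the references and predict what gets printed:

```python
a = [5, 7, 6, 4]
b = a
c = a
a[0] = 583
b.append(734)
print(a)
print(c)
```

Key concept: multiple aliases.
Step by step:
`a = [5, 7, 6, 4]` → a = [5, 7, 6, 4]
`b = a` → b = [5, 7, 6, 4] (same object as a)
`c = a` → c = [5, 7, 6, 4] (same object as a, b)
`a[0] = 583` → a = [583, 7, 6, 4] (same object as b, c); b = [583, 7, 6, 4] (same object as a, c); c = [583, 7, 6, 4] (same object as a, b)
`b.append(734)` → a = [583, 7, 6, 4, 734] (same object as b, c); b = [583, 7, 6, 4, 734] (same object as a, c); c = [583, 7, 6, 4, 734] (same object as a, b)
`print(a)` → prints [583, 7, 6, 4, 734]
`print(c)` → prints [583, 7, 6, 4, 734]

Answer:
[583, 7, 6, 4, 734]
[583, 7, 6, 4, 734]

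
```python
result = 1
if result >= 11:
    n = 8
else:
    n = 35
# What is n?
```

Trace:
`result = 1` → result = 1
`if result >= 11: ...` → result >= 11 is False, take else branch → n = 35
So n = 35

Answer: 35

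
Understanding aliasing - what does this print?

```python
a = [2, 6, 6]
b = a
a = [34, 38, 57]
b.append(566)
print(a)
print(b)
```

Key concept: rebinding vs mutation: a is rebound to a new list, b still points at the original.
Step by step:
`a = [2, 6, 6]` → a = [2, 6, 6]
`b = a` → b = [2, 6, 6] (same object as a)
`a = [34, 38, 57]` → a = [34, 38, 57]
`b.append(566)` → b = [2, 6, 6, 566]
`print(a)` → prints [34, 38, 57]
`print(b)` → prints [2, 6, 6, 566]

Answer:
[34, 38, 57]
[2, 6, 6, 566]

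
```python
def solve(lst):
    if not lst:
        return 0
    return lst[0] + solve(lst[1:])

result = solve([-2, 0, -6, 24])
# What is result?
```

(-2) + 0 + (-6) + 24 + 0 = 16

Answer: 16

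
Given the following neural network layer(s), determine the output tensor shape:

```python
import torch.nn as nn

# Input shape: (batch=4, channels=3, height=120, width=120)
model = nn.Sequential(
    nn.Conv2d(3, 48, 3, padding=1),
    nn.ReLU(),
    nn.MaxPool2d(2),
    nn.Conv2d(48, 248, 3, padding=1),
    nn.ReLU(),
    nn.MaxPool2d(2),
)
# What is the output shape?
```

Input: (4, 3, 120, 120) -> after first Conv2d: (4, 48, 120, 120) -> after first MaxPool2d: (4, 48, 60, 60) -> after second Conv2d: (4, 248, 60, 60) -> Output: (4, 248, 30, 30)

Answer: (4, 248, 30, 30)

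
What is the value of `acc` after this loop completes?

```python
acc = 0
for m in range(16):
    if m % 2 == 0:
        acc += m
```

Sum of even numbers 0 to 15
`acc` takes the values: 0 → 2 → 6 → 12 → 20 → 30 → 42 → 56

Answer: 56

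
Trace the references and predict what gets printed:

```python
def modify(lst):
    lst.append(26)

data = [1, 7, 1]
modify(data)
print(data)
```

Key concept: function modifies passed list.
Step by step:
`data = [1, 7, 1]` → data = [1, 7, 1]
`modify(data)` → data = [1, 7, 1, 26]
`print(data)` → prints [1, 7, 1, 26]

Answer: [1, 7, 1, 26]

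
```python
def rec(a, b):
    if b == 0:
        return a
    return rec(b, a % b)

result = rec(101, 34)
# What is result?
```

rec(101, 34) -> rec(34, 33) -> rec(33, 1) -> rec(1, 0) -> 1

Answer: 1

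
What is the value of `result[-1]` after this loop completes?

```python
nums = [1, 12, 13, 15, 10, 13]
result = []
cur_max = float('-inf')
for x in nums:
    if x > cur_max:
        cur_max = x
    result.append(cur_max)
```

Running max ends at 15
`result` takes the values: [] → [1] → [1, 12] → [1, 12, 13] → [1, 12, 13, 15] → [1, 12, 13, 15, 15] → [1, 12, 13, 15, 15, 15]
So `result[-1]` = 15

Answer: 15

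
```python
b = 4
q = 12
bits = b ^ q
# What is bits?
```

Trace:
`b = 4` → b = 4
`q = 12` → q = 12
`bits = b ^ q` → bits = 8
So bits = 8

Answer: 8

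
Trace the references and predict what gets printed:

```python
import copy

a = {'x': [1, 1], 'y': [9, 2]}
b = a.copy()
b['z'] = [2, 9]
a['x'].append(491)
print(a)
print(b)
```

Key concept: shallow copy of dict with mutable values.
Step by step:
`a = {'x': [1, 1], 'y': [9, 2]}` → a = {'x': [1, 1], 'y': [9, 2]}
`b = a.copy()` → b = {'x': [1, 1], 'y': [9, 2]}
`b['z'] = [2, 9]` → b = {'x': [1, 1], 'y': [9, 2], 'z': [2, 9]}
`a['x'].append(491)` → a = {'x': [1, 1, 491], 'y': [9, 2]}; b = {'x': [1, 1, 491], 'y': [9, 2], 'z': [2, 9]}
`print(a)` → prints {'x': [1, 1, 491], 'y': [9, 2]}
`print(b)` → prints {'x': [1, 1, 491], 'y': [9, 2], 'z': [2, 9]}

Answer:
{'x': [1, 1, 491], 'y': [9, 2]}
{'x': [1, 1, 491], 'y': [9, 2], 'z': [2, 9]}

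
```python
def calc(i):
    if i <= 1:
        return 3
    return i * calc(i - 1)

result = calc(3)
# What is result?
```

calc(3) = 3 * 2 * 3 = 18

Answer: 18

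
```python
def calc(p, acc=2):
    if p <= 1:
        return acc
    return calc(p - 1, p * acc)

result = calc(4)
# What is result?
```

Accumulator trace (n, acc): (4, 2) -> (3, 8) -> (2, 24) -> (1, 48) -> return 48

Answer: 48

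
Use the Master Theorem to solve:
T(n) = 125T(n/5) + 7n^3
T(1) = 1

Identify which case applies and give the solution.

a=125, b=5, f(n)=7n^3. log_5(125) = 3. Since c=3 = 3, Case 2 applies: T(n) = Θ(n^log_b(a) · log n) = O(n^3 log n).

Answer: O(n^3 log n) - Case 2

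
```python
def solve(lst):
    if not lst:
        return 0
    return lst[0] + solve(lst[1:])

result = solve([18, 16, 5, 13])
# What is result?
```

18 + 16 + 5 + 13 + 0 = 52

Answer: 52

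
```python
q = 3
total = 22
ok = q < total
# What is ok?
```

Trace:
`q = 3` → q = 3
`total = 22` → total = 22
`ok = q < total` → ok = True
So ok = True

Answer: True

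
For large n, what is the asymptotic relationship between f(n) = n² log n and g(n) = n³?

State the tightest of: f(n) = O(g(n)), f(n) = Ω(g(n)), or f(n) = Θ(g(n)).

n² log n vs n³: f(n) = O(g(n)) but not Ω(g(n)) — n³ grows strictly faster than n² log n.

Answer: f(n) = O(g(n)) but not Ω(g(n)) — n³ grows strictly faster than n² log n.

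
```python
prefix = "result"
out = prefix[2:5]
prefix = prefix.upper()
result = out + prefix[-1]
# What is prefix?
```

Trace:
`prefix = "result"` → prefix = 'result'
`out = prefix[2:5]` → out = 'sul'
`prefix = prefix.upper()` → prefix = 'RESULT'
`result = out + prefix[-1]` → result = 'sulT'
So prefix = 'RESULT'

Answer: 'RESULT'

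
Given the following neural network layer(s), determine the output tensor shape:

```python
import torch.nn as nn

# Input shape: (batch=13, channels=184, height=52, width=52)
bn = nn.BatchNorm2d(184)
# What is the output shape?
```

Input: (13, 184, 52, 52) -> Output: (13, 184, 52, 52)

Answer: (13, 184, 52, 52)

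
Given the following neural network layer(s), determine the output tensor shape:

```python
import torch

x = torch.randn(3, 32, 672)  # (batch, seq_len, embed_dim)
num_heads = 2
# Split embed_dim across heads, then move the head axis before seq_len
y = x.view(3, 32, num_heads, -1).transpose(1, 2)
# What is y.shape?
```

Input: (3, 32, 672) -> head_dim = 672 // 2 = 336; after view: (3, 32, 2, 336) -> after transpose(1, 2): (3, 2, 32, 336) -> Output: (3, 2, 32, 336)

Answer: (3, 2, 32, 336)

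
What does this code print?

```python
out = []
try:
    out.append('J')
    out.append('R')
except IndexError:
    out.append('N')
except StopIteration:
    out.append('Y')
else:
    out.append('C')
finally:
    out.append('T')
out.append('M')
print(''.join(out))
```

Execution trace: 'J' (try body) → 'R' (try body, no exception) → 'C' (else) → 'T' (finally) → 'M' (after the try/except). Output: JRCTM

Answer: JRCTM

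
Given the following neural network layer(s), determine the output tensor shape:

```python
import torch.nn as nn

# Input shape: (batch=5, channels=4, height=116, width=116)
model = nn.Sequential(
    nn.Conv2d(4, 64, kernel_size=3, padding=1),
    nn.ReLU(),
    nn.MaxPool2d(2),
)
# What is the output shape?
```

Input: (5, 4, 116, 116) -> after Conv2d: (5, 64, 116, 116) -> after ReLU: (5, 64, 116, 116) -> Output: (5, 64, 58, 58)

Answer: (5, 64, 58, 58)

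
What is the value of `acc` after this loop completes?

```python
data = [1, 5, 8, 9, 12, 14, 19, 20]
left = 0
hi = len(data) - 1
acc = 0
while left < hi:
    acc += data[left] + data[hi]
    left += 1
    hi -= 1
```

Sum of pairs from ends
`acc` takes the values: 0 → 21 → 45 → 67 → 88

Answer: 88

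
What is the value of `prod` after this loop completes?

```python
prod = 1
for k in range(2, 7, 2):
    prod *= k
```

Product of even numbers 2 to 6
`prod` takes the values: 1 → 2 → 8 → 48

Answer: 48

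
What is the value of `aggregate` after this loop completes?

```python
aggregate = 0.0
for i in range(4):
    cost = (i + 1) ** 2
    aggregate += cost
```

Sum of squared losses 1² + 2² + ... + 4²
`aggregate` takes the values: 0.0 → 1.0 → 5.0 → 14.0 → 30.0

Answer: 30.0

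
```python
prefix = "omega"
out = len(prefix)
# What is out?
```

Trace:
`prefix = "omega"` → prefix = 'omega'
`out = len(prefix)` → out = 5
So out = 5

Answer: 5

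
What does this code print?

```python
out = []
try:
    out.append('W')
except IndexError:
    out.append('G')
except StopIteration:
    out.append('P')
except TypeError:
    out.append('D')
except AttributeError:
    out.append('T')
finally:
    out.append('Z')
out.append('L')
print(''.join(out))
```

Execution trace: 'W' (try body, no exception) → 'Z' (finally) → 'L' (after the try/except). Output: WZL

Answer: WZL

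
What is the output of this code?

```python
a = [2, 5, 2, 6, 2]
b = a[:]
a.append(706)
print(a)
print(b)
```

Key concept: slice [:] creates copy.
Step by step:
`a = [2, 5, 2, 6, 2]` → a = [2, 5, 2, 6, 2]
`b = a[:]` → b = [2, 5, 2, 6, 2]
`a.append(706)` → a = [2, 5, 2, 6, 2, 706]
`print(a)` → prints [2, 5, 2, 6, 2, 706]
`print(b)` → prints [2, 5, 2, 6, 2]

Answer:
[2, 5, 2, 6, 2, 706]
[2, 5, 2, 6, 2]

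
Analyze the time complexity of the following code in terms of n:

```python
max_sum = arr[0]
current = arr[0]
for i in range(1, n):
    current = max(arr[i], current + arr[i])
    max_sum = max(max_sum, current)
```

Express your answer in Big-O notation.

This is Kadane's algorithm for maximum subarray. Time complexity: O(n).

Answer: O(n)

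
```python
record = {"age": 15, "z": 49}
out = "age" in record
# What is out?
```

Trace:
`record = {"age": 15, "z": 49}` → record = {'age': 15, 'z': 49}
`out = "age" in record` → out = True
So out = True

Answer: True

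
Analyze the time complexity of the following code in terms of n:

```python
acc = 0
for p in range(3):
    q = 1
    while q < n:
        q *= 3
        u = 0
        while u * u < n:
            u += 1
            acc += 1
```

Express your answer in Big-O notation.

Each loop level contributes: 1 × log n × √n. Multiplying the contributions gives O(√n log n).

Answer: O(√n log n)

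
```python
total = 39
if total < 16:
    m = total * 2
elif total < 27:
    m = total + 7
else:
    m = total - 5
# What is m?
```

Trace:
`total = 39` → total = 39
`if total < 16: ...` → total < 16 is False, total < 27 is False, take else branch → m = 34
So m = 34

Answer: 34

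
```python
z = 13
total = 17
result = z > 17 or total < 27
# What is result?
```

Trace:
`z = 13` → z = 13
`total = 17` → total = 17
`result = z > 17 or total < 27` → result = True
So result = True

Answer: True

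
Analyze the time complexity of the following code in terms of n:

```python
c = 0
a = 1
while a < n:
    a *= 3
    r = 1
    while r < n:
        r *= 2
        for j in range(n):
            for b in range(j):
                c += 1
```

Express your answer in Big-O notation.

Each loop level contributes: log n × log n × n × n. Multiplying the contributions gives O(n^2 log² n).

Answer: O(n^2 log² n)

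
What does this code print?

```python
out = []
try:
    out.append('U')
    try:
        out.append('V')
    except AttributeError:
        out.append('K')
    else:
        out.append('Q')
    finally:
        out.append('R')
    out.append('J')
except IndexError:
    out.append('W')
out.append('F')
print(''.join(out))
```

Execution trace: 'U' (try body) → 'V' (inner try body, no exception) → 'Q' (inner else) → 'R' (inner finally) → 'J' (try body, no exception) → 'F' (after the try/except). Output: UVQRJF

Answer: UVQRJF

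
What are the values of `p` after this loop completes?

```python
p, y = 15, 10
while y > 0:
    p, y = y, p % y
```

GCD of 15 and 10
`p` takes the values: 15 → 10 → 5

Answer: 5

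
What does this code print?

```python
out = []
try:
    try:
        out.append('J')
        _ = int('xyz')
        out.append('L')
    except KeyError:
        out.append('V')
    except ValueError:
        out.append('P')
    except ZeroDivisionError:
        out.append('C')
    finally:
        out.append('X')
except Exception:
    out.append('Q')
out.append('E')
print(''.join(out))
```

Execution trace: 'J' (inner try body) → 'P' (inner except ValueError) → 'X' (inner finally) → 'E' (after the try/except). Output: JPXE

Answer: JPXE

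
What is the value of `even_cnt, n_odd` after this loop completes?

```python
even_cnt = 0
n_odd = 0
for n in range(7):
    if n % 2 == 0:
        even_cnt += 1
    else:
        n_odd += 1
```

Count evens and odds in range(7)
`even_cnt, n_odd` takes the values: (0, 0) → (1, 0) → (1, 1) → (2, 1) → (2, 2) → (3, 2) → (3, 3) → (4, 3)

Answer: 4, 3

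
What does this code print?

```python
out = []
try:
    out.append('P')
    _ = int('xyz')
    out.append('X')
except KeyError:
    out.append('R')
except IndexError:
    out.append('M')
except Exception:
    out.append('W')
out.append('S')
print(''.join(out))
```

Execution trace: 'P' (try body) → 'W' (except Exception) → 'S' (after the try/except). Output: PWS

Answer: PWS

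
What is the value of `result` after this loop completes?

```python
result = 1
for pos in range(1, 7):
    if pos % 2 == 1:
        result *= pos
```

Product of odd numbers 1 to 6
`result` takes the values: 1 → 3 → 15

Answer: 15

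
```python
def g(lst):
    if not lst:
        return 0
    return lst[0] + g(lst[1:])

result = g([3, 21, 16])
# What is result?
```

3 + 21 + 16 + 0 = 40

Answer: 40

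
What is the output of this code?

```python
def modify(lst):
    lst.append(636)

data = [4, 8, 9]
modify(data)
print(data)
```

Key concept: function modifies passed list.
Step by step:
`data = [4, 8, 9]` → data = [4, 8, 9]
`modify(data)` → data = [4, 8, 9, 636]
`print(data)` → prints [4, 8, 9, 636]

Answer: [4, 8, 9, 636]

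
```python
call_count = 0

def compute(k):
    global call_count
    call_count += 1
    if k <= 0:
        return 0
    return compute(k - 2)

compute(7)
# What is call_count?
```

Linear recursion stepping by 2: 5 calls from k=7 down to ≤0.

Answer: 5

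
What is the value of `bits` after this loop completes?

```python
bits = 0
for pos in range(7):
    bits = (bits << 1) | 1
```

Build 7 consecutive 1-bits: 0b1111111
`bits` takes the values: 0 → 1 → 3 → 7 → 15 → 31 → 63 → 127

Answer: 127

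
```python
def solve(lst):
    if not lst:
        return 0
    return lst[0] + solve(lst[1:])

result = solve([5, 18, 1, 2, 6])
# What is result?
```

5 + 18 + 1 + 2 + 6 + 0 = 32

Answer: 32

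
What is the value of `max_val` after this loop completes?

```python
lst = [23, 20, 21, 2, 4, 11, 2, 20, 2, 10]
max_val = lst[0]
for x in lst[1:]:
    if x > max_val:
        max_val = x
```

Maximum of [23, 20, 21, 2, 4, 11, 2, 20, 2, 10]
`max_val` takes the values: 23

Answer: 23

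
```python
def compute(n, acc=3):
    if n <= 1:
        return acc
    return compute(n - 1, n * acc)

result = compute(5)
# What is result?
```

Accumulator trace (n, acc): (5, 3) -> (4, 15) -> (3, 60) -> (2, 180) -> (1, 360) -> return 360

Answer: 360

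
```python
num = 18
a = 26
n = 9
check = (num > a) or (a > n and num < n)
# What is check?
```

Trace:
`num = 18` → num = 18
`a = 26` → a = 26
`n = 9` → n = 9
`check = (num > a) or (a > n and num < n)` → check = False
So check = False

Answer: False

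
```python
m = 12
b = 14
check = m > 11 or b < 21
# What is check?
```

Trace:
`m = 12` → m = 12
`b = 14` → b = 14
`check = m > 11 or b < 21` → check = True
So check = True

Answer: True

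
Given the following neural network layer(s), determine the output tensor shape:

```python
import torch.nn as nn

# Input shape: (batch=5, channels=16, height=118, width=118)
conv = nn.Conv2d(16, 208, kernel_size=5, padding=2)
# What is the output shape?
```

Input: (5, 16, 118, 118) -> Output: (5, 208, 118, 118)

Answer: (5, 208, 118, 118)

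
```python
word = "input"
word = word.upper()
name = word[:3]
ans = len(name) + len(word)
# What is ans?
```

Trace:
`word = "input"` → word = 'input'
`word = word.upper()` → word = 'INPUT'
`name = word[:3]` → name = 'INP'
`ans = len(name) + len(word)` → ans = 8
So ans = 8

Answer: 8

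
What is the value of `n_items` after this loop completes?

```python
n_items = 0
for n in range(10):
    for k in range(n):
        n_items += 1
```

Triangle number: 0+1+2+...+9
`n_items` takes the values: 0 → 1 → 2 → 3 → 4 → 5 → 6 → 7 → 8 → 9 → 10 → 11 → 12 → 13 → 14 → 15 → 16 → 17 → 18 → 19 → 20 → 21 → 22 → 23 → 24 → 25 → 26 → 27 → 28 → 29 → … → 41 → 42 → 43 → 44 → 45

Answer: 45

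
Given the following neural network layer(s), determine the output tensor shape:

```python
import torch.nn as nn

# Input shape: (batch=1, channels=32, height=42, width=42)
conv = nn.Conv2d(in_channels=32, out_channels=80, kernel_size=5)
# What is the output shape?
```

Input: (1, 32, 42, 42) -> Output: (1, 80, 38, 38)

Answer: (1, 80, 38, 38)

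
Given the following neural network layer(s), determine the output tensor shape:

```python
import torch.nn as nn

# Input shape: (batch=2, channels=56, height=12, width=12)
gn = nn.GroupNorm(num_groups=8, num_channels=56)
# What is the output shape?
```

Input: (2, 56, 12, 12) -> Output: (2, 56, 12, 12)

Answer: (2, 56, 12, 12)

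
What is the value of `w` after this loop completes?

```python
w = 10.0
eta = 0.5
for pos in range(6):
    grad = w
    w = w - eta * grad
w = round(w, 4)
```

Gradient descent: w = 10.0 * (1 - 0.5)^6
`w` takes the values: 10.0 → 5.0 → 2.5 → 1.25 → 0.625 → 0.3125 → 0.15625 → 0.1562

Answer: 0.1562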